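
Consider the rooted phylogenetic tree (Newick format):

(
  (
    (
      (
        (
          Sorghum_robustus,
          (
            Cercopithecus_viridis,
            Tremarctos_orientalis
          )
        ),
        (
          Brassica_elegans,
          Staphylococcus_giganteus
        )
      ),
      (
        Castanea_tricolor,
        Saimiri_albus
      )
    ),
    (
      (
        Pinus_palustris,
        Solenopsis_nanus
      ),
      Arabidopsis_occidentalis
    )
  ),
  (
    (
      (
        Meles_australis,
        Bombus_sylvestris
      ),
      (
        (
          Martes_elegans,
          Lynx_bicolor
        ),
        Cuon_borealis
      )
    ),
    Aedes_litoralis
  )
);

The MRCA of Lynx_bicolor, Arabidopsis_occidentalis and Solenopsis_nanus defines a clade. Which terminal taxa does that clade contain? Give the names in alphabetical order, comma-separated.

Tracing Lynx_bicolor: it sits inside (Martes_elegans,Lynx_bicolor).
Tracing Arabidopsis_occidentalis: it sits inside ((Pinus_palustris,Solenopsis_nanus),Arabidopsis_occidentalis).
Tracing Solenopsis_nanus: it sits inside (Pinus_palustris,Solenopsis_nanus).
The smallest clade enclosing all 3 is the whole tree (their MRCA is the root), so the answer is all 16 tips in alphabetical order.

Aedes_litoralis, Arabidopsis_occidentalis, Bombus_sylvestris, Brassica_elegans, Castanea_tricolor, Cercopithecus_viridis, Cuon_borealis, Lynx_bicolor, Martes_elegans, Meles_australis, Pinus_palustris, Saimiri_albus, Solenopsis_nanus, Sorghum_robustus, Staphylococcus_giganteus, Tremarctos_orientalis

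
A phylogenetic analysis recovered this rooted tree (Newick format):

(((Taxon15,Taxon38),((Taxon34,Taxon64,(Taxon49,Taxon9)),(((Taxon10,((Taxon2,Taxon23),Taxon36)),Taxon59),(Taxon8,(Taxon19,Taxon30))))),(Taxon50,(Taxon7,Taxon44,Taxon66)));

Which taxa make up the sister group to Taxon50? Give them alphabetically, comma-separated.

Taxon44, Taxon66, Taxon7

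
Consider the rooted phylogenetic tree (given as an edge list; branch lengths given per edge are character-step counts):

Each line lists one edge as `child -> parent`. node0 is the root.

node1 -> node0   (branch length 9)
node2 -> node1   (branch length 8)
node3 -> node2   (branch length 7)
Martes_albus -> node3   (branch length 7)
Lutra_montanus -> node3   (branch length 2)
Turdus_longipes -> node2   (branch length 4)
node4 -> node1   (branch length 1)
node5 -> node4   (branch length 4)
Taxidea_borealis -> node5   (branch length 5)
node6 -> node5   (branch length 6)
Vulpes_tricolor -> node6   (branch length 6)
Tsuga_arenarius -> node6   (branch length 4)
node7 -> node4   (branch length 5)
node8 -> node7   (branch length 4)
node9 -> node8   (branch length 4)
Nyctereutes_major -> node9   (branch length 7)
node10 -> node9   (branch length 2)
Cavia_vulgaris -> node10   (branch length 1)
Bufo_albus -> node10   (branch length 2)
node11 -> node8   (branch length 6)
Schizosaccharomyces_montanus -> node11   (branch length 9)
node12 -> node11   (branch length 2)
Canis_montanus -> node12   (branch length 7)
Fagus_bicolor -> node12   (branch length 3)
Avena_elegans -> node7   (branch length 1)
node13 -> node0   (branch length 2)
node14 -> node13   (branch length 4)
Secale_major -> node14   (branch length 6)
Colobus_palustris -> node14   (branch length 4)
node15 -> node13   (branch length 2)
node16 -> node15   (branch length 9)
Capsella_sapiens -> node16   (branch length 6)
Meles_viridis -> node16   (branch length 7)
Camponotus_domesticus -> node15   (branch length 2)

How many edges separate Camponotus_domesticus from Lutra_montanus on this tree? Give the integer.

7

The MRCA of Camponotus_domesticus and Lutra_montanus is the root of the tree.
From Camponotus_domesticus up to that node: 3 branches. From Lutra_montanus up to the same node: 4 branches. Total: 3 + 4 = 7.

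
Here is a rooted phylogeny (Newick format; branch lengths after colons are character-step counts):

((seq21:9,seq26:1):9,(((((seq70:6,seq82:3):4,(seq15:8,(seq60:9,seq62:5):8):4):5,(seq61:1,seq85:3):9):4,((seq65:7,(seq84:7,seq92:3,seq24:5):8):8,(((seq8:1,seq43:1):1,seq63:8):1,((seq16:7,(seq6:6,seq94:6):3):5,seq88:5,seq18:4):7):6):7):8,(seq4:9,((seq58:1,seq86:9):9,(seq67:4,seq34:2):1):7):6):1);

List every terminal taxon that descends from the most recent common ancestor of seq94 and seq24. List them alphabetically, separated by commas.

seq16, seq18, seq24, seq43, seq6, seq63, seq65, seq8, seq84, seq88, seq92, seq94

Tracing seq94: it sits inside (seq6,seq94).
Tracing seq24: it sits inside (seq84,seq92,seq24).
The smallest clade enclosing both is ((seq65,(seq84,seq92,seq24)),(((seq8,seq43),seq63),((seq16,(seq6,seq94)),seq88,seq18))); the answer is its 12 terminal taxa in alphabetical order.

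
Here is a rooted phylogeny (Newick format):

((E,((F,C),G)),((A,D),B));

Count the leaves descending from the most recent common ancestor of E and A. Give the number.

The MRCA of E and A is the root, so the clade is the entire tree.
That clade contains 7 terminal taxa: A, B, C, D, E, F, G.

7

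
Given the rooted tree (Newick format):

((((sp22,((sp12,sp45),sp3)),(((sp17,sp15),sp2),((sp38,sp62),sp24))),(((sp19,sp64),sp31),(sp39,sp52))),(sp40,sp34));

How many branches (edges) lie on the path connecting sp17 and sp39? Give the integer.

The MRCA of sp17 and sp39 is the node subtending (((sp22,((sp12,sp45),sp3)),(((sp17,sp15),sp2),((sp38,sp62),sp24))),(((sp19,sp64),sp31),(sp39,sp52))).
From sp17 up to that node: 5 branches. From sp39 up to the same node: 3 branches. Total: 5 + 3 = 8.

8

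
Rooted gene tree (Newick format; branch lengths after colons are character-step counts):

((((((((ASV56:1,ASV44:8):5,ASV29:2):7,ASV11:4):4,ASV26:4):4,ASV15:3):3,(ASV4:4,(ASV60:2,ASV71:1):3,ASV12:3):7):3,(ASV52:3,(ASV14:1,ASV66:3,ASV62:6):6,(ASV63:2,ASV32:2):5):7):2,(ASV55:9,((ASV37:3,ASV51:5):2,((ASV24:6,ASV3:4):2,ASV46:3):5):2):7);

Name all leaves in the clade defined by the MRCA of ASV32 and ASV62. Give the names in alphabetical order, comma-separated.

ASV14, ASV32, ASV52, ASV62, ASV63, ASV66

Tracing ASV32: it sits inside (ASV63,ASV32).
Tracing ASV62: it sits inside (ASV14,ASV66,ASV62).
The smallest clade enclosing both is (ASV52,(ASV14,ASV66,ASV62),(ASV63,ASV32)); the answer is its 6 terminal taxa in alphabetical order.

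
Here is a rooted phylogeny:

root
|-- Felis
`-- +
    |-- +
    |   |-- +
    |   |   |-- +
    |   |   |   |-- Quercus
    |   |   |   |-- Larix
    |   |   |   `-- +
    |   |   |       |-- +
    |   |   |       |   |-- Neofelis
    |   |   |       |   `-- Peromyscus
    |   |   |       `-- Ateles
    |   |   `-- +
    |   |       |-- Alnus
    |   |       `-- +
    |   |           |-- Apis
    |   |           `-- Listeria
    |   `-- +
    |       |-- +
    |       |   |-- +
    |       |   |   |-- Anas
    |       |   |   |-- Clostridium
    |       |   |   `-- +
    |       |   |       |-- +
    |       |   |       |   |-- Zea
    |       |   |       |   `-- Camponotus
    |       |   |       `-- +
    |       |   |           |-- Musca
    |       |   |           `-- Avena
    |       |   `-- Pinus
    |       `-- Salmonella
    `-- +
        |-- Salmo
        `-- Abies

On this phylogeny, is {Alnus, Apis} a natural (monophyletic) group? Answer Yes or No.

No

The MRCA of the listed taxa subtends (Alnus,(Apis,Listeria)).
That clade also contains Listeria, which is not in the proposed group, so the group is not monophyletic.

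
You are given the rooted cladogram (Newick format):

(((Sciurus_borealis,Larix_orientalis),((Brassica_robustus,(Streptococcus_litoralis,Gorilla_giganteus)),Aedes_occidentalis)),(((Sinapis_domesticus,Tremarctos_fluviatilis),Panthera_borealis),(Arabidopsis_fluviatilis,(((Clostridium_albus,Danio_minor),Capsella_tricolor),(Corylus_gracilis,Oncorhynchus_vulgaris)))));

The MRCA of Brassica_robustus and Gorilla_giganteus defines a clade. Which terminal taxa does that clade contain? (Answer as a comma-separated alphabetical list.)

Brassica_robustus, Gorilla_giganteus, Streptococcus_litoralis

Tracing Brassica_robustus: it sits inside (Brassica_robustus,(Streptococcus_litoralis,Gorilla_giganteus)).
Tracing Gorilla_giganteus: it sits inside (Streptococcus_litoralis,Gorilla_giganteus).
The smallest clade enclosing both is (Brassica_robustus,(Streptococcus_litoralis,Gorilla_giganteus)); the answer is its 3 terminal taxa in alphabetical order.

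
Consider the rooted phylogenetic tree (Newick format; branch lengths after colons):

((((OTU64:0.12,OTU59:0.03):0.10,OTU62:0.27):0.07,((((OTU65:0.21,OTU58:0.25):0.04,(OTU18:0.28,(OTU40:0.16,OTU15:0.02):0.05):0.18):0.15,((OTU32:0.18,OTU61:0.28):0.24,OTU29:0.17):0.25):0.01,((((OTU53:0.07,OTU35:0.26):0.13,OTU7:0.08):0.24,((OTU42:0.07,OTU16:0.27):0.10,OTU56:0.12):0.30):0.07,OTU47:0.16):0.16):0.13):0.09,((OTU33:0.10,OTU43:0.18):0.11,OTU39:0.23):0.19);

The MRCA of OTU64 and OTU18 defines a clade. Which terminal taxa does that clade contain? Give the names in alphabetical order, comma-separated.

OTU15, OTU16, OTU18, OTU29, OTU32, OTU35, OTU40, OTU42, OTU47, OTU53, OTU56, OTU58, OTU59, OTU61, OTU62, OTU64, OTU65, OTU7

Tracing OTU64: it sits inside (OTU64,OTU59).
Tracing OTU18: it sits inside (OTU18,(OTU40,OTU15)).
The smallest clade enclosing both is (((OTU64,OTU59),OTU62),((((OTU65,OTU58),(OTU18,(OTU40,OTU15))),((OTU32,OTU61),OTU29)),((((OTU53,OTU35),OTU7),((OTU42,OTU16),OTU56)),OTU47))); the answer is its 18 terminal taxa in alphabetical order.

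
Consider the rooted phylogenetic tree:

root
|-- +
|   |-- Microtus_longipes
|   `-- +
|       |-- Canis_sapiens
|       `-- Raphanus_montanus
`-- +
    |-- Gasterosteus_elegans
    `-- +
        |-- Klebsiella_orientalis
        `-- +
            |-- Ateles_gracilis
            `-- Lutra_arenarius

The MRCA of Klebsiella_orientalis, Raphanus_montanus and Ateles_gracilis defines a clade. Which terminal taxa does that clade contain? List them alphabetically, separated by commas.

Ateles_gracilis, Canis_sapiens, Gasterosteus_elegans, Klebsiella_orientalis, Lutra_arenarius, Microtus_longipes, Raphanus_montanus

Tracing Klebsiella_orientalis: it sits inside (Klebsiella_orientalis,(Ateles_gracilis,Lutra_arenarius)).
Tracing Raphanus_montanus: it sits inside (Canis_sapiens,Raphanus_montanus).
Tracing Ateles_gracilis: it sits inside (Ateles_gracilis,Lutra_arenarius).
The smallest clade enclosing all 3 is the whole tree (their MRCA is the root), so the answer is all 7 tips in alphabetical order.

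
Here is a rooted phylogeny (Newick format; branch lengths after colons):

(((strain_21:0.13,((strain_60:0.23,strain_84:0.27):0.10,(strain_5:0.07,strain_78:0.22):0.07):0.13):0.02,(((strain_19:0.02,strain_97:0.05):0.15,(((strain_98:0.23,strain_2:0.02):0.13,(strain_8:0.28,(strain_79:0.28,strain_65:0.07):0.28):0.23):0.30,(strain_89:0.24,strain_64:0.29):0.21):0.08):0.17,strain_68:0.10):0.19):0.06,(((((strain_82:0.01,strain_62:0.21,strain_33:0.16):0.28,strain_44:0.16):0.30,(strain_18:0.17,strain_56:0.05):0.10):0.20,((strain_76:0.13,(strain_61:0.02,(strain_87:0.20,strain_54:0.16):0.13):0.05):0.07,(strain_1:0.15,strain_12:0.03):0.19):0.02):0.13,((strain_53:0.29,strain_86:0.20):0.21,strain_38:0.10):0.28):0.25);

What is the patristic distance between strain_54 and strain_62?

The path runs strain_54 → … → MRCA → … → strain_62; the MRCA is the node subtending ((((strain_82,strain_62,strain_33),strain_44),(strain_18,strain_56)),((strain_76,(strain_61,(strain_87,strain_54))),(strain_1,strain_12))).
Branch lengths along that path: 0.16 + 0.13 + 0.05 + 0.07 + 0.02 + 0.20 + 0.30 + 0.28 + 0.21 = 1.42.

1.42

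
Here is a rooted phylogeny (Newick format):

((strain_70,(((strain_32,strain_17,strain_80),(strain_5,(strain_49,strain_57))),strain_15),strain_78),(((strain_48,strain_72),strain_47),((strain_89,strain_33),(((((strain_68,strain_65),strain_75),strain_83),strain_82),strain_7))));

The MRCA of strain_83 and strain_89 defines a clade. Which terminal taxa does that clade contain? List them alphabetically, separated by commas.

Tracing strain_83: it sits inside (((strain_68,strain_65),strain_75),strain_83).
Tracing strain_89: it sits inside (strain_89,strain_33).
The smallest clade enclosing both is ((strain_89,strain_33),(((((strain_68,strain_65),strain_75),strain_83),strain_82),strain_7)); the answer is its 8 terminal taxa in alphabetical order.

strain_33, strain_65, strain_68, strain_7, strain_75, strain_82, strain_83, strain_89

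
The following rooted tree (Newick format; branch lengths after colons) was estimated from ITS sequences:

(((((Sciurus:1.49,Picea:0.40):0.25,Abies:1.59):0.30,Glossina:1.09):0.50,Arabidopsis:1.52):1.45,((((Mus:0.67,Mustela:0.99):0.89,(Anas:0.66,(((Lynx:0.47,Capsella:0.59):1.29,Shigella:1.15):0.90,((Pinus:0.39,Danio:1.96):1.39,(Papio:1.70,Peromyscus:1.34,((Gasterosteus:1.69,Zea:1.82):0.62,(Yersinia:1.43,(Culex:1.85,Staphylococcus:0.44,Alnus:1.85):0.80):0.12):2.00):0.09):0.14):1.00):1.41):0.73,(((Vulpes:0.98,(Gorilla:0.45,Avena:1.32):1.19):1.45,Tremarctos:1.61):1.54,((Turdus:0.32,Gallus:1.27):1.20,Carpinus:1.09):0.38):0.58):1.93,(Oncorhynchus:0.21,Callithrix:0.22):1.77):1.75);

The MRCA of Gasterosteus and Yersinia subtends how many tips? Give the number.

6

The MRCA of Gasterosteus and Yersinia is the node subtending ((Gasterosteus,Zea),(Yersinia,(Culex,Staphylococcus,Alnus))).
That clade contains 6 terminal taxa: Alnus, Culex, Gasterosteus, Staphylococcus, Yersinia, Zea.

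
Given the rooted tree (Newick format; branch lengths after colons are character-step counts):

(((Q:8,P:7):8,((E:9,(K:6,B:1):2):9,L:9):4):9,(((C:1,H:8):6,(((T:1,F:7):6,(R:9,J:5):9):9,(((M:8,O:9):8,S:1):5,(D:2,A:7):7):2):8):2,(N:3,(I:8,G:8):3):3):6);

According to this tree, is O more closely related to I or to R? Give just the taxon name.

The MRCA of O and R subtends (((T,F),(R,J)),(((M,O),S),(D,A))) (9 taxa).
The MRCA of O and I subtends (((C,H),(((T,F),(R,J)),(((M,O),S),(D,A)))),(N,(I,G))) (14 taxa).
The first is nested inside the second, so O shares a more recent common ancestor with R.

R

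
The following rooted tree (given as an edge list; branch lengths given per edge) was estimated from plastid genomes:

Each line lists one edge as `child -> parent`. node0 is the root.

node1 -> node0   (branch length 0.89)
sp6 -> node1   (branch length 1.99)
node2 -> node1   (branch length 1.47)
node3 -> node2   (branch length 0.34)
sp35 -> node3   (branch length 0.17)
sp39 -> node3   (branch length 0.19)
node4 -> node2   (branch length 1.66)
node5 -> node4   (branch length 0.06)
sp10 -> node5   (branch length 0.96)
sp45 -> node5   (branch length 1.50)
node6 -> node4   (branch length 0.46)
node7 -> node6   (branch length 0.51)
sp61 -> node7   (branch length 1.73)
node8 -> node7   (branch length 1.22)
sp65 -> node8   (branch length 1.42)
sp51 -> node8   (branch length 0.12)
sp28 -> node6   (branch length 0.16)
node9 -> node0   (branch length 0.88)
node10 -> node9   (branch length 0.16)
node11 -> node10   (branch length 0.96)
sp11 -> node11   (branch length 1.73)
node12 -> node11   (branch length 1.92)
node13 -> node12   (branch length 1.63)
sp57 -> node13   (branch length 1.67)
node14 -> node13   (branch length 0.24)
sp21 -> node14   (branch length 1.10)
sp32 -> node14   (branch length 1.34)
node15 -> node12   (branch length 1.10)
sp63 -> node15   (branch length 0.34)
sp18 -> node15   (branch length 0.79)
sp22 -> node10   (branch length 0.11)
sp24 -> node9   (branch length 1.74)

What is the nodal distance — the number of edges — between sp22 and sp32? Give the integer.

The MRCA of sp22 and sp32 is the node subtending ((sp11,((sp57,(sp21,sp32)),(sp63,sp18))),sp22).
From sp22 up to that node: 1 branch. From sp32 up to the same node: 5 branches. Total: 1 + 5 = 6.

6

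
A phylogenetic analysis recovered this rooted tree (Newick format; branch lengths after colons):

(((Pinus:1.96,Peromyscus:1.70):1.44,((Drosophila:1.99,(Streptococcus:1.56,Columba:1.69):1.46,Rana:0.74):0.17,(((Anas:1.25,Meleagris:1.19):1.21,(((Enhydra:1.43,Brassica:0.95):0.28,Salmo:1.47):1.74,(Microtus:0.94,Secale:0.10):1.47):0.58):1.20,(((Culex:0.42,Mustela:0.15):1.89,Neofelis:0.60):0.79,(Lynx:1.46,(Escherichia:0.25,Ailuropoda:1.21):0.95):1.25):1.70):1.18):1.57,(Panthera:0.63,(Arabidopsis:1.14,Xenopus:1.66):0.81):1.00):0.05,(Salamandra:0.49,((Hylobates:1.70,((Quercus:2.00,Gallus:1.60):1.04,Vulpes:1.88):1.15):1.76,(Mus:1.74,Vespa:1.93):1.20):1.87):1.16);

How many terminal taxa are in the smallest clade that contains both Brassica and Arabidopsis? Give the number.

22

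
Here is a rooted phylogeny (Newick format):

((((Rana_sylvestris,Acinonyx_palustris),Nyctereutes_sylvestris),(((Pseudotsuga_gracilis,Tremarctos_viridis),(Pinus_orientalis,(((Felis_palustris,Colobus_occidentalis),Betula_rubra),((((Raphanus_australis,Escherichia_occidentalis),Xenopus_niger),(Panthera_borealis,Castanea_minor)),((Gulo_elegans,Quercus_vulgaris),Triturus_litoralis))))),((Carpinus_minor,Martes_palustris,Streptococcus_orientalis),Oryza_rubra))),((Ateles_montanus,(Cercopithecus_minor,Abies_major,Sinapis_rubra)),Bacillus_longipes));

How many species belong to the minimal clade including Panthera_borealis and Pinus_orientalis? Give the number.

12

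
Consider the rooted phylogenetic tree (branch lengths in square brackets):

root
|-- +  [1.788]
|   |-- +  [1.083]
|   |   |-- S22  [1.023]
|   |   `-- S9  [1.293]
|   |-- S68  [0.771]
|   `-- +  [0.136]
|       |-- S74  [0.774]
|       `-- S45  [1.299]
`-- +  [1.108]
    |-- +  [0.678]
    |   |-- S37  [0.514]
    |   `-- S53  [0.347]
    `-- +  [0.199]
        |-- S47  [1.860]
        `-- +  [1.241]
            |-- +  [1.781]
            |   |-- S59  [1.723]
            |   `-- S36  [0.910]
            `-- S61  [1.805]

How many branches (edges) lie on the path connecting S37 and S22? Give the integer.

The MRCA of S37 and S22 is the root of the tree.
From S37 up to that node: 3 branches. From S22 up to the same node: 3 branches. Total: 3 + 3 = 6.

6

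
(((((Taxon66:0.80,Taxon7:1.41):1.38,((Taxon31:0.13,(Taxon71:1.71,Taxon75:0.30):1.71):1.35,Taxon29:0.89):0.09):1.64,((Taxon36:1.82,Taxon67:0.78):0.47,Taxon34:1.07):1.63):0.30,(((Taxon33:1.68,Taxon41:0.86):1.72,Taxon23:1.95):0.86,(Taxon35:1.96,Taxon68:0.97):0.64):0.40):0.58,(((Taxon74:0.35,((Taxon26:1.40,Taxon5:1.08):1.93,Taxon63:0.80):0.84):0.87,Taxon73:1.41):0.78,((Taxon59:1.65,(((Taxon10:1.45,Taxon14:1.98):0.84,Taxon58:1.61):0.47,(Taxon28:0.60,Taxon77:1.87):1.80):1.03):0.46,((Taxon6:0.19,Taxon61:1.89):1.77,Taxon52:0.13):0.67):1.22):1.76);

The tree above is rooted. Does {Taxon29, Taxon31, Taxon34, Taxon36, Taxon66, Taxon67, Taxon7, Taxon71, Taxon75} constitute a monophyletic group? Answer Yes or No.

Yes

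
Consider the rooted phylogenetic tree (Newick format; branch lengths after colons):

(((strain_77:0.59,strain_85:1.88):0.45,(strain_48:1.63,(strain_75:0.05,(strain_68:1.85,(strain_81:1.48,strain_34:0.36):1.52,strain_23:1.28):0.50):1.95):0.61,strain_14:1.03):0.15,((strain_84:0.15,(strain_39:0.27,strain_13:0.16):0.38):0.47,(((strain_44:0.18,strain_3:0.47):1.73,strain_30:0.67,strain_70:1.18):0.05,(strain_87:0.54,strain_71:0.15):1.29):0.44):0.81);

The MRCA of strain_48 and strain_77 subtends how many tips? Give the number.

9

The MRCA of strain_48 and strain_77 is the node subtending ((strain_77,strain_85),(strain_48,(strain_75,(strain_68,(strain_81,strain_34),strain_23))),strain_14).
That clade contains 9 terminal taxa: strain_14, strain_23, strain_34, strain_48, strain_68, strain_75, strain_77, strain_81, strain_85.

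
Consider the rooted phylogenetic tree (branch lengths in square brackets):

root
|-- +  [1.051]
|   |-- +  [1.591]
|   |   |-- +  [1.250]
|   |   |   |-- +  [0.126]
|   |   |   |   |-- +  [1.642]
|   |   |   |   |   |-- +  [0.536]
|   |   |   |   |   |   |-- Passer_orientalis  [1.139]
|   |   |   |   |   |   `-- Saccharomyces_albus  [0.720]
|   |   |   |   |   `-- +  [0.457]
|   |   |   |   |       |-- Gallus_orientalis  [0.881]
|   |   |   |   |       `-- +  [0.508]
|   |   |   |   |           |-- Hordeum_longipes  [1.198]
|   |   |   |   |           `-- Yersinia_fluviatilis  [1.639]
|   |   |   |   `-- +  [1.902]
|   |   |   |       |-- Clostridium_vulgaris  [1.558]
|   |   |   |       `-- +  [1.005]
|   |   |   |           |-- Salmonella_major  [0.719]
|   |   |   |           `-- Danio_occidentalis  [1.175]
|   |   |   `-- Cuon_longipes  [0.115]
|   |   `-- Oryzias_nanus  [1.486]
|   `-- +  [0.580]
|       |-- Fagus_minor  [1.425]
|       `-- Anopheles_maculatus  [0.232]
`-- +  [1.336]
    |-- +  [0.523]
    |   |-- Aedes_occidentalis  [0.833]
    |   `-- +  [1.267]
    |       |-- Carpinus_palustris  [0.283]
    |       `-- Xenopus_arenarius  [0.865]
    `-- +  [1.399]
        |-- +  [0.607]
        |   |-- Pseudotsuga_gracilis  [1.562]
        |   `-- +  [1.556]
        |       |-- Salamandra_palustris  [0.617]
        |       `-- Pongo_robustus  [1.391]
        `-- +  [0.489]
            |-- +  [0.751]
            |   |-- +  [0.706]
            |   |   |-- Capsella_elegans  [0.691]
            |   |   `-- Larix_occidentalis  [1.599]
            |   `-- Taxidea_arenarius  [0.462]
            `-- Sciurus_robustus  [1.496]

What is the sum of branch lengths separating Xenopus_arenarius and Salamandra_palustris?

6.834

The path runs Xenopus_arenarius → … → MRCA → … → Salamandra_palustris; the MRCA is the node subtending ((Aedes_occidentalis,(Carpinus_palustris,Xenopus_arenarius)),((Pseudotsuga_gracilis,(Salamandra_palustris,Pongo_robustus)),(((Capsella_elegans,Larix_occidentalis),Taxidea_arenarius),Sciurus_robustus))).
Branch lengths along that path: 0.865 + 1.267 + 0.523 + 1.399 + 0.607 + 1.556 + 0.617 = 6.834.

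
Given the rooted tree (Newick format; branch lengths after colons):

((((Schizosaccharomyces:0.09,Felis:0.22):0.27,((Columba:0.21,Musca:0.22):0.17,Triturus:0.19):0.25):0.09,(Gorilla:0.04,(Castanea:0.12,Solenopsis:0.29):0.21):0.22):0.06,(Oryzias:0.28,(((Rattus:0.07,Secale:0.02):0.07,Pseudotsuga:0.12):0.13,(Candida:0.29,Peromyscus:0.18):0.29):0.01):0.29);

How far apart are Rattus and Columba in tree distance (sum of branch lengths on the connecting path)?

1.35

The path runs Rattus → … → MRCA → … → Columba; the MRCA is the root of the tree.
Branch lengths along that path: 0.07 + 0.07 + 0.13 + 0.01 + 0.29 + 0.06 + 0.09 + 0.25 + 0.17 + 0.21 = 1.35.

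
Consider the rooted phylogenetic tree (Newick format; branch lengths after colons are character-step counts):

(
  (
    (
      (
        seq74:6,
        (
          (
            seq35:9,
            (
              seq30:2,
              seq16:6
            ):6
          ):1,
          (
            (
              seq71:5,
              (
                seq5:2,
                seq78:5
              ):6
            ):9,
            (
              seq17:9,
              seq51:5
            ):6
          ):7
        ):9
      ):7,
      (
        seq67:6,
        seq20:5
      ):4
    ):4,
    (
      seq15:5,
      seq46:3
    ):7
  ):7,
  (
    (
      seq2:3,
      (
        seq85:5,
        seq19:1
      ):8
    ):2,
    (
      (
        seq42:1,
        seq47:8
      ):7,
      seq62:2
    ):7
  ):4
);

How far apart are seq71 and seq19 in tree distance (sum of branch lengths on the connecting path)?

The path runs seq71 → … → MRCA → … → seq19; the MRCA is the root of the tree.
Branch lengths along that path: 5 + 9 + 7 + 9 + 7 + 4 + 7 + 4 + 2 + 8 + 1 = 63.

63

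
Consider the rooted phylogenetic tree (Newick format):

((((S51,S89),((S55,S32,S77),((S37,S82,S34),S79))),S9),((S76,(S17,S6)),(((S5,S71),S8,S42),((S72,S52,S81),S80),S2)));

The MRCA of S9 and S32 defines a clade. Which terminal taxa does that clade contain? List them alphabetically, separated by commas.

S32, S34, S37, S51, S55, S77, S79, S82, S89, S9

Tracing S9: it sits inside (((S51,S89),((S55,S32,S77),((S37,S82,S34),S79))),S9).
Tracing S32: it sits inside (S55,S32,S77).
The smallest clade enclosing both is (((S51,S89),((S55,S32,S77),((S37,S82,S34),S79))),S9); the answer is its 10 terminal taxa in alphabetical order.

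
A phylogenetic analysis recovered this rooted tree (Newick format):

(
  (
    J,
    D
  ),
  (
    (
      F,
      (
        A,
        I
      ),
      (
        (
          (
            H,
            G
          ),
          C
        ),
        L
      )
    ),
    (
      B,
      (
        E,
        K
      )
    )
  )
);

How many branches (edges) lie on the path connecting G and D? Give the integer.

8

The MRCA of G and D is the root of the tree.
From G up to that node: 6 branches. From D up to the same node: 2 branches. Total: 6 + 2 = 8.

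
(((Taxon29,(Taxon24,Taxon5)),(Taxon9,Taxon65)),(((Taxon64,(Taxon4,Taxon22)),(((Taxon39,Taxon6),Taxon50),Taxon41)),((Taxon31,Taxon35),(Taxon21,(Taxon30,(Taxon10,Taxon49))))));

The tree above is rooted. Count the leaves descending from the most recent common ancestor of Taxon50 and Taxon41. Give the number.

4

The MRCA of Taxon50 and Taxon41 is the node subtending (((Taxon39,Taxon6),Taxon50),Taxon41).
That clade contains 4 terminal taxa: Taxon39, Taxon41, Taxon50, Taxon6.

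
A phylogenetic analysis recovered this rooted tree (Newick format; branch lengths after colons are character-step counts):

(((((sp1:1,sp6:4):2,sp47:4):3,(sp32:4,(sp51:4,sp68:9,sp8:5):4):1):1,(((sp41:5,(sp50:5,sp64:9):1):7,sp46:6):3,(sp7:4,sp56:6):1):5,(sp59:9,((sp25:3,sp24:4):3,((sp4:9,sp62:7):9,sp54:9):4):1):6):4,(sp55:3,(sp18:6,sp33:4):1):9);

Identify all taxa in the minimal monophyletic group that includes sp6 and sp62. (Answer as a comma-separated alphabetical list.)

sp1, sp24, sp25, sp32, sp4, sp41, sp46, sp47, sp50, sp51, sp54, sp56, sp59, sp6, sp62, sp64, sp68, sp7, sp8

Tracing sp6: it sits inside (sp1,sp6).
Tracing sp62: it sits inside (sp4,sp62).
The smallest clade enclosing both is ((((sp1,sp6),sp47),(sp32,(sp51,sp68,sp8))),(((sp41,(sp50,sp64)),sp46),(sp7,sp56)),(sp59,((sp25,sp24),((sp4,sp62),sp54)))); the answer is its 19 terminal taxa in alphabetical order.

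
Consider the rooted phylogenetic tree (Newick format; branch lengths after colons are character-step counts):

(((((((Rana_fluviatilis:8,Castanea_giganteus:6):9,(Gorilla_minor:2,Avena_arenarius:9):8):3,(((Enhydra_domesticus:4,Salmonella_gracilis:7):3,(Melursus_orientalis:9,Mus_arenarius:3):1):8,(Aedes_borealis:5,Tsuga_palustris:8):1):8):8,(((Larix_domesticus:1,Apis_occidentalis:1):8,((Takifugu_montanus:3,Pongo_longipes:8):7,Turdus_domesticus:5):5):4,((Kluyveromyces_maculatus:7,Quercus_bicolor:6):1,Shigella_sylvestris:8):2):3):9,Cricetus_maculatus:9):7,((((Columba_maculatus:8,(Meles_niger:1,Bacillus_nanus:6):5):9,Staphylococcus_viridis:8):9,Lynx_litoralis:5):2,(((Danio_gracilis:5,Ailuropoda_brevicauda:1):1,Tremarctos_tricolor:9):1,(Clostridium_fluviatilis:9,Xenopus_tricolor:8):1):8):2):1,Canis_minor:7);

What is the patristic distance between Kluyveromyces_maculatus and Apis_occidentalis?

The path runs Kluyveromyces_maculatus → … → MRCA → … → Apis_occidentalis; the MRCA is the node subtending (((Larix_domesticus,Apis_occidentalis),((Takifugu_montanus,Pongo_longipes),Turdus_domesticus)),((Kluyveromyces_maculatus,Quercus_bicolor),Shigella_sylvestris)).
Branch lengths along that path: 7 + 1 + 2 + 4 + 8 + 1 = 23.

23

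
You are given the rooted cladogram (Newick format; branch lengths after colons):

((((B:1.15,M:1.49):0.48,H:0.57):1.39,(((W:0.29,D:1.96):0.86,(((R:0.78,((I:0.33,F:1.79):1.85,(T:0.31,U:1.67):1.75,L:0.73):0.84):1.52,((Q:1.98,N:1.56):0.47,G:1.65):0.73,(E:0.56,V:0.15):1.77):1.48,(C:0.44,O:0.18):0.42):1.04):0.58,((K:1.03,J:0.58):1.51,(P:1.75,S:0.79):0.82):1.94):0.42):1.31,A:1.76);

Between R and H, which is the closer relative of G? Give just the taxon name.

The MRCA of G and R subtends ((R,((I,F),(T,U),L)),((Q,N),G),(E,V)) (11 taxa).
The MRCA of G and H subtends (((B,M),H),(((W,D),(((R,((I,F),(T,U),L)),((Q,N),G),(E,V)),(C,O))),((K,J),(P,S)))) (22 taxa).
The first is nested inside the second, so G shares a more recent common ancestor with R.

R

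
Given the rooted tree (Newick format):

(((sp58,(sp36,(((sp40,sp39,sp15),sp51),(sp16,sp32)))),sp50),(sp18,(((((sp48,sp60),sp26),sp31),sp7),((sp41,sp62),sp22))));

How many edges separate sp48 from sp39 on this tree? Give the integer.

The MRCA of sp48 and sp39 is the root of the tree.
From sp48 up to that node: 7 branches. From sp39 up to the same node: 7 branches. Total: 7 + 7 = 14.

14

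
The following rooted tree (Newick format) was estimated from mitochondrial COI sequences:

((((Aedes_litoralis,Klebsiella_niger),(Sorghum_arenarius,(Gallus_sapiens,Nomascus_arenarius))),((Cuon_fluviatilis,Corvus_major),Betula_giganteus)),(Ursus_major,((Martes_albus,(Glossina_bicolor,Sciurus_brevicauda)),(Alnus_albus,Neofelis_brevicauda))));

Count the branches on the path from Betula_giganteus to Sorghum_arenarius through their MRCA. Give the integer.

5

The MRCA of Betula_giganteus and Sorghum_arenarius is the node subtending (((Aedes_litoralis,Klebsiella_niger),(Sorghum_arenarius,(Gallus_sapiens,Nomascus_arenarius))),((Cuon_fluviatilis,Corvus_major),Betula_giganteus)).
From Betula_giganteus up to that node: 2 branches. From Sorghum_arenarius up to the same node: 3 branches. Total: 2 + 3 = 5.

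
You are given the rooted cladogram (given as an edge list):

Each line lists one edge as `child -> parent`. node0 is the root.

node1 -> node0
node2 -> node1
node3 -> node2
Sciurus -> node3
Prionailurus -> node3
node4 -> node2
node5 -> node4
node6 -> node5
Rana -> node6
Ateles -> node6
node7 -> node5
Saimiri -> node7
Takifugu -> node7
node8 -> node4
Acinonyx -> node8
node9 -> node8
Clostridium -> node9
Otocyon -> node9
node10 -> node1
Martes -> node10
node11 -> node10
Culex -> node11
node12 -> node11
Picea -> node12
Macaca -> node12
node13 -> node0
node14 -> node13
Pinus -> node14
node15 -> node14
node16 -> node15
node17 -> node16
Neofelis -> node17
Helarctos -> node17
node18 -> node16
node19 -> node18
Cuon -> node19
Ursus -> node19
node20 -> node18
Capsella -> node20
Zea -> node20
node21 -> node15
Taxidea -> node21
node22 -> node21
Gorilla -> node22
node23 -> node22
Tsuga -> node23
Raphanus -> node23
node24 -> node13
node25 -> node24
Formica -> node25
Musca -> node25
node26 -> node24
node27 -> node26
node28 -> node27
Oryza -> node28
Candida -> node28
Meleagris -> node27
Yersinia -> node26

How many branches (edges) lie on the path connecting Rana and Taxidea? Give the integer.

11

The MRCA of Rana and Taxidea is the root of the tree.
From Rana up to that node: 6 branches. From Taxidea up to the same node: 5 branches. Total: 6 + 5 = 11.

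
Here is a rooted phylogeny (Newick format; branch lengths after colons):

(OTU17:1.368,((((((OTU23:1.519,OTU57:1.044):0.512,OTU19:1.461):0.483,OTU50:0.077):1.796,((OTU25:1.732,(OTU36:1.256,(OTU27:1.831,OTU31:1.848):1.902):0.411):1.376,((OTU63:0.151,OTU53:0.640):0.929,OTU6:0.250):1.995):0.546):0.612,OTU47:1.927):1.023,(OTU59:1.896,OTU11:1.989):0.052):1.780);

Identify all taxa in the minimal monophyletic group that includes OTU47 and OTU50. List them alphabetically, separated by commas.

OTU19, OTU23, OTU25, OTU27, OTU31, OTU36, OTU47, OTU50, OTU53, OTU57, OTU6, OTU63

Tracing OTU47: it sits inside (((((OTU23,OTU57),OTU19),OTU50),((OTU25,(OTU36,(OTU27,OTU31))),((OTU63,OTU53),OTU6))),OTU47).
Tracing OTU50: it sits inside (((OTU23,OTU57),OTU19),OTU50).
The smallest clade enclosing both is (((((OTU23,OTU57),OTU19),OTU50),((OTU25,(OTU36,(OTU27,OTU31))),((OTU63,OTU53),OTU6))),OTU47); the answer is its 12 terminal taxa in alphabetical order.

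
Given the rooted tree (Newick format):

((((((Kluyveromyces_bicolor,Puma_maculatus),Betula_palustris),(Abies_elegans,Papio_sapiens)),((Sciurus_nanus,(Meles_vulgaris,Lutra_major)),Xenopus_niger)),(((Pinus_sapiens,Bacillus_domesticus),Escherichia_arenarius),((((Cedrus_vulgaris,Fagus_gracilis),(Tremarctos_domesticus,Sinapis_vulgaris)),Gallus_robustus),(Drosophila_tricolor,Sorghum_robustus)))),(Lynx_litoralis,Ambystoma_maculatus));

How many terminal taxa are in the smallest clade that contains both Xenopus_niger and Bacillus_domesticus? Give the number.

19

The MRCA of Xenopus_niger and Bacillus_domesticus is the node subtending (((((Kluyveromyces_bicolor,Puma_maculatus),Betula_palustris),(Abies_elegans,Papio_sapiens)),((Sciurus_nanus,(Meles_vulgaris,Lutra_major)),Xenopus_niger)),(((Pinus_sapiens,Bacillus_domesticus),Escherichia_arenarius),((((Cedrus_vulgaris,Fagus_gracilis),(Tremarctos_domesticus,Sinapis_vulgaris)),Gallus_robustus),(Drosophila_tricolor,Sorghum_robustus)))).
That clade contains 19 terminal taxa: Abies_elegans, Bacillus_domesticus, Betula_palustris, Cedrus_vulgaris, Drosophila_tricolor, Escherichia_arenarius, Fagus_gracilis, Gallus_robustus, Kluyveromyces_bicolor, Lutra_major, Meles_vulgaris, Papio_sapiens, Pinus_sapiens, Puma_maculatus, Sciurus_nanus, Sinapis_vulgaris, Sorghum_robustus, Tremarctos_domesticus, Xenopus_niger.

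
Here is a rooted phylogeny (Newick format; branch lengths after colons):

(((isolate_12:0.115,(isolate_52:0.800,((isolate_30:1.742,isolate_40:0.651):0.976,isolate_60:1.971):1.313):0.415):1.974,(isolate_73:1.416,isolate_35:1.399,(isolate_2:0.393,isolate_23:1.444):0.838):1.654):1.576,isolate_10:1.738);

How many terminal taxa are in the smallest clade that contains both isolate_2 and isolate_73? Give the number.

The MRCA of isolate_2 and isolate_73 is the node subtending (isolate_73,isolate_35,(isolate_2,isolate_23)).
That clade contains 4 terminal taxa: isolate_2, isolate_23, isolate_35, isolate_73.

4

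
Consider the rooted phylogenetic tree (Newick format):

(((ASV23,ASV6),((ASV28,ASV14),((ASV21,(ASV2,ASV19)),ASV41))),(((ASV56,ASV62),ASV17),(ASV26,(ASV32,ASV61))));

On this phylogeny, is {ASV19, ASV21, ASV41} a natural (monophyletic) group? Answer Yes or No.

No

The MRCA of the listed taxa subtends ((ASV21,(ASV2,ASV19)),ASV41).
That clade also contains ASV2, which is not in the proposed group, so the group is not monophyletic.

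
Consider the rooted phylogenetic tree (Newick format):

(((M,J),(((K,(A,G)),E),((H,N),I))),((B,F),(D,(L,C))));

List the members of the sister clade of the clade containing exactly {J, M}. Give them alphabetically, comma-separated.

The clade containing exactly {J, M} attaches to the tree at the node subtending ((M,J),(((K,(A,G)),E),((H,N),I))).
The other lineage descending from that same node — the sister group — is (((K,(A,G)),E),((H,N),I)); its 7 tips in alphabetical order are the answer.

A, E, G, H, I, K, N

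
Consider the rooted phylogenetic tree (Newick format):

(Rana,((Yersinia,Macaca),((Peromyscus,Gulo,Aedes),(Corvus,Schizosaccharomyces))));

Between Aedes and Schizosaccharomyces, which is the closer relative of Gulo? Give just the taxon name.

The MRCA of Gulo and Aedes subtends (Peromyscus,Gulo,Aedes) (3 taxa).
The MRCA of Gulo and Schizosaccharomyces subtends ((Peromyscus,Gulo,Aedes),(Corvus,Schizosaccharomyces)) (5 taxa).
The first is nested inside the second, so Gulo shares a more recent common ancestor with Aedes.

Aedes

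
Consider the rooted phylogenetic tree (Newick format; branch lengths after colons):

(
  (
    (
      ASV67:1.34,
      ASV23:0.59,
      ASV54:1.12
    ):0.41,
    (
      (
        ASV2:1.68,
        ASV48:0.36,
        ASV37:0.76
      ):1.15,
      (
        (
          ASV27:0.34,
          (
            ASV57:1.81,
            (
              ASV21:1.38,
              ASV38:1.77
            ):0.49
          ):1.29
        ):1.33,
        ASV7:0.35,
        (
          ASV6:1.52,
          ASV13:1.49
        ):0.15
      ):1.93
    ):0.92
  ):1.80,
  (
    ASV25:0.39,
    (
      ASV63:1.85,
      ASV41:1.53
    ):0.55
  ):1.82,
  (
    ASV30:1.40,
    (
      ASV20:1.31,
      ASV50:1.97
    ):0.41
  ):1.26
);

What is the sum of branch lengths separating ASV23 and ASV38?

8.73

The path runs ASV23 → … → MRCA → … → ASV38; the MRCA is the node subtending ((ASV67,ASV23,ASV54),((ASV2,ASV48,ASV37),((ASV27,(ASV57,(ASV21,ASV38))),ASV7,(ASV6,ASV13)))).
Branch lengths along that path: 0.59 + 0.41 + 0.92 + 1.93 + 1.33 + 1.29 + 0.49 + 1.77 = 8.73.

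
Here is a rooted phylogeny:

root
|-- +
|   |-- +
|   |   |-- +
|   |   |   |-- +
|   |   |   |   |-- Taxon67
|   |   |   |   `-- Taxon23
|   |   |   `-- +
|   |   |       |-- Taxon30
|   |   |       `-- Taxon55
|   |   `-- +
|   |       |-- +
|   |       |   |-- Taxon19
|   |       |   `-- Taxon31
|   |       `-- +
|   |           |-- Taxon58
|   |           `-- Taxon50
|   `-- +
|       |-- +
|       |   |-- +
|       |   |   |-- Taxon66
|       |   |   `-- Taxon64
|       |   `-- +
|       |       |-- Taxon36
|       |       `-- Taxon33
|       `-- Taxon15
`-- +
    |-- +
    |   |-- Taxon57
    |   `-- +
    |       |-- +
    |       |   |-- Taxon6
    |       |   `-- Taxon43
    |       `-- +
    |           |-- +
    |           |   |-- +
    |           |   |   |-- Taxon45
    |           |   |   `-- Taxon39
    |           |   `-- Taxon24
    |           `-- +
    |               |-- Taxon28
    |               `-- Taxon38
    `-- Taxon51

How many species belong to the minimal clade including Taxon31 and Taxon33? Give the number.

The MRCA of Taxon31 and Taxon33 is the node subtending ((((Taxon67,Taxon23),(Taxon30,Taxon55)),((Taxon19,Taxon31),(Taxon58,Taxon50))),(((Taxon66,Taxon64),(Taxon36,Taxon33)),Taxon15)).
That clade contains 13 terminal taxa: Taxon15, Taxon19, Taxon23, Taxon30, Taxon31, Taxon33, Taxon36, Taxon50, Taxon55, Taxon58, Taxon64, Taxon66, Taxon67.

13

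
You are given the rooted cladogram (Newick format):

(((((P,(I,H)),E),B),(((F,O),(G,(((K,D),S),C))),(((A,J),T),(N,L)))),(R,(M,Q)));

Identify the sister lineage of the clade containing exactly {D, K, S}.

C

The clade containing exactly {D, K, S} attaches to the tree at the node subtending (((K,D),S),C).
The other lineage descending from that same node — the sister group — is the single tip C.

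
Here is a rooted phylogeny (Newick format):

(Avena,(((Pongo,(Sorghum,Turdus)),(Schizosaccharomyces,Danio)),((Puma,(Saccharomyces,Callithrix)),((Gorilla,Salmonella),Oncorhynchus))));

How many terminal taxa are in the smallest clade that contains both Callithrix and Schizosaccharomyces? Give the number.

The MRCA of Callithrix and Schizosaccharomyces is the node subtending (((Pongo,(Sorghum,Turdus)),(Schizosaccharomyces,Danio)),((Puma,(Saccharomyces,Callithrix)),((Gorilla,Salmonella),Oncorhynchus))).
That clade contains 11 terminal taxa: Callithrix, Danio, Gorilla, Oncorhynchus, Pongo, Puma, Saccharomyces, Salmonella, Schizosaccharomyces, Sorghum, Turdus.

11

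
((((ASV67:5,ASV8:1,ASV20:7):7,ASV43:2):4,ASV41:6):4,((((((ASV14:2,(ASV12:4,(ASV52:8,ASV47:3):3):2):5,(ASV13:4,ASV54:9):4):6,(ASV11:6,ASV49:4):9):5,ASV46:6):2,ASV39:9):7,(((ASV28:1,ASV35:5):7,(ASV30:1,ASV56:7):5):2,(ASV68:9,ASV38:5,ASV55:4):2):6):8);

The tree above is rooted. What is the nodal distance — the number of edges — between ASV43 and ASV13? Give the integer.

The MRCA of ASV43 and ASV13 is the root of the tree.
From ASV43 up to that node: 3 branches. From ASV13 up to the same node: 7 branches. Total: 3 + 7 = 10.

10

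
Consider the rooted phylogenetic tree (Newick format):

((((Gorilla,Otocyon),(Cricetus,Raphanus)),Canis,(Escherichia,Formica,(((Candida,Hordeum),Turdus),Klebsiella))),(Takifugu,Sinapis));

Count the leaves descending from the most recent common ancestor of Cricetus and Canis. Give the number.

The MRCA of Cricetus and Canis is the node subtending (((Gorilla,Otocyon),(Cricetus,Raphanus)),Canis,(Escherichia,Formica,(((Candida,Hordeum),Turdus),Klebsiella))).
That clade contains 11 terminal taxa: Candida, Canis, Cricetus, Escherichia, Formica, Gorilla, Hordeum, Klebsiella, Otocyon, Raphanus, Turdus.

11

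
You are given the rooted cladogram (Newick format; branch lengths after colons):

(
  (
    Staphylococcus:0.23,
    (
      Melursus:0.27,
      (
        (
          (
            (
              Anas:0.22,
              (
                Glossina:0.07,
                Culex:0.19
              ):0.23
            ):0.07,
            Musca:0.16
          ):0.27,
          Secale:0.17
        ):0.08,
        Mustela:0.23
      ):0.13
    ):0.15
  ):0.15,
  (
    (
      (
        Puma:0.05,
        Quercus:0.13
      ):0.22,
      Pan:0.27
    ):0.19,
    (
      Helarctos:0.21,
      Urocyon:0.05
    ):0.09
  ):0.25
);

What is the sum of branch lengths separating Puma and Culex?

1.98

The path runs Puma → … → MRCA → … → Culex; the MRCA is the root of the tree.
Branch lengths along that path: 0.05 + 0.22 + 0.19 + 0.25 + 0.15 + 0.15 + 0.13 + 0.08 + 0.27 + 0.07 + 0.23 + 0.19 = 1.98.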